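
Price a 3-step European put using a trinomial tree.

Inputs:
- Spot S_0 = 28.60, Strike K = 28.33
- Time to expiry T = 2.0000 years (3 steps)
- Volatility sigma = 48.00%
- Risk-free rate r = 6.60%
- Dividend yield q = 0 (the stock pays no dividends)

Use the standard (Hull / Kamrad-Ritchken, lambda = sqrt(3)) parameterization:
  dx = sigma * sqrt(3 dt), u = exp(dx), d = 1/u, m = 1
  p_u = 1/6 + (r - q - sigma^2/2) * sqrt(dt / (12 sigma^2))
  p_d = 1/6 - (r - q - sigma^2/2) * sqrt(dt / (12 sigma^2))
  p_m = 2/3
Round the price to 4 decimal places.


Answer: Price = V(0,0) = 4.7592

Derivation:
dt = T/N = 0.666667; dx = sigma*sqrt(3*dt) = 0.678823
u = exp(dx) = 1.971555; d = 1/u = 0.507214
p_u = 0.142507, p_m = 0.666667, p_d = 0.190826
Discount per step: exp(-r*dt) = 0.956954
Stock lattice S(k, j) with j the centered position index:
  k=0: S(0,+0) = 28.6000
  k=1: S(1,-1) = 14.5063; S(1,+0) = 28.6000; S(1,+1) = 56.3865
  k=2: S(2,-2) = 7.3578; S(2,-1) = 14.5063; S(2,+0) = 28.6000; S(2,+1) = 56.3865; S(2,+2) = 111.1690
  k=3: S(3,-3) = 3.7320; S(3,-2) = 7.3578; S(3,-1) = 14.5063; S(3,+0) = 28.6000; S(3,+1) = 56.3865; S(3,+2) = 111.1690; S(3,+3) = 219.1758
Terminal payoffs V(N, j) = max(K - S_T, 0):
  V(3,-3) = 24.598019; V(3,-2) = 20.972195; V(3,-1) = 13.823683; V(3,+0) = 0.000000; V(3,+1) = 0.000000; V(3,+2) = 0.000000; V(3,+3) = 0.000000
Backward induction: V(k, j) = exp(-r*dt) * [p_u * V(k+1, j+1) + p_m * V(k+1, j) + p_d * V(k+1, j-1)]
  V(2,-2) = exp(-r*dt) * [p_u*13.823683 + p_m*20.972195 + p_d*24.598019] = 19.756680
  V(2,-1) = exp(-r*dt) * [p_u*0.000000 + p_m*13.823683 + p_d*20.972195] = 12.648856
  V(2,+0) = exp(-r*dt) * [p_u*0.000000 + p_m*0.000000 + p_d*13.823683] = 2.524368
  V(2,+1) = exp(-r*dt) * [p_u*0.000000 + p_m*0.000000 + p_d*0.000000] = 0.000000
  V(2,+2) = exp(-r*dt) * [p_u*0.000000 + p_m*0.000000 + p_d*0.000000] = 0.000000
  V(1,-1) = exp(-r*dt) * [p_u*2.524368 + p_m*12.648856 + p_d*19.756680] = 12.021641
  V(1,+0) = exp(-r*dt) * [p_u*0.000000 + p_m*2.524368 + p_d*12.648856] = 3.920300
  V(1,+1) = exp(-r*dt) * [p_u*0.000000 + p_m*0.000000 + p_d*2.524368] = 0.460980
  V(0,+0) = exp(-r*dt) * [p_u*0.460980 + p_m*3.920300 + p_d*12.021641] = 4.759190


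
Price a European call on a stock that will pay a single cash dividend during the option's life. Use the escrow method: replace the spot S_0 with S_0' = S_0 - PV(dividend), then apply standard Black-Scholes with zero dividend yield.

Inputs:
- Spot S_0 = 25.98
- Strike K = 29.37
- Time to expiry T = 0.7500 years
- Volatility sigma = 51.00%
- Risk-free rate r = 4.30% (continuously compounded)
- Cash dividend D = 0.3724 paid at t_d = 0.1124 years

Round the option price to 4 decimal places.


Answer: Price = 3.4389

Derivation:
PV(D) = D * exp(-r * t_d) = 0.3724 * 0.99517846 = 0.37060446
S_0' = S_0 - PV(D) = 25.9800 - 0.37060446 = 25.60939554
d1 = (ln(S_0'/K) + (r + sigma^2/2)*T) / (sigma*sqrt(T)) = -0.01636267
d2 = d1 - sigma*sqrt(T) = -0.45803562
exp(-rT) = 0.96826449
N(d1) = 0.49347253; N(d2) = 0.32346342
C = S_0' * N(d1) - K * exp(-rT) * N(d2) = 25.60939554 * 0.49347253 - 29.3700 * 0.96826449 * 0.32346342 = 3.4389


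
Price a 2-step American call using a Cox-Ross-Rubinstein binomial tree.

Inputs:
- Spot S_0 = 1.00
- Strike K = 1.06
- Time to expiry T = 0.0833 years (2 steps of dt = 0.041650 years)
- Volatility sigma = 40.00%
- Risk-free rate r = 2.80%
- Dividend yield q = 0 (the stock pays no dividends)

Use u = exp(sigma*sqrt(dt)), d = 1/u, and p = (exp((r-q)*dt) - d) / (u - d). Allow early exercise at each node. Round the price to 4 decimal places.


Answer: Price = V(0,0) = 0.0277

Derivation:
dt = T/N = 0.041650
u = exp(sigma*sqrt(dt)) = 1.085058; d = 1/u = 0.921610
p = (exp((r-q)*dt) - d) / (u - d) = 0.486742
Discount per step: exp(-r*dt) = 0.998834
Stock lattice S(k, i) with i counting down-moves:
  k=0: S(0,0) = 1.0000
  k=1: S(1,0) = 1.0851; S(1,1) = 0.9216
  k=2: S(2,0) = 1.1774; S(2,1) = 1.0000; S(2,2) = 0.8494
Terminal payoffs V(N, i) = max(S_T - K, 0):
  V(2,0) = 0.117351; V(2,1) = 0.000000; V(2,2) = 0.000000
Backward induction: V(k, i) = exp(-r*dt) * [p * V(k+1, i) + (1-p) * V(k+1, i+1)]; then take max(V_cont, immediate exercise) for American.
  V(1,0) = exp(-r*dt) * [p*0.117351 + (1-p)*0.000000] = 0.057053; exercise = 0.025058; V(1,0) = max -> 0.057053
  V(1,1) = exp(-r*dt) * [p*0.000000 + (1-p)*0.000000] = 0.000000; exercise = 0.000000; V(1,1) = max -> 0.000000
  V(0,0) = exp(-r*dt) * [p*0.057053 + (1-p)*0.000000] = 0.027738; exercise = 0.000000; V(0,0) = max -> 0.027738


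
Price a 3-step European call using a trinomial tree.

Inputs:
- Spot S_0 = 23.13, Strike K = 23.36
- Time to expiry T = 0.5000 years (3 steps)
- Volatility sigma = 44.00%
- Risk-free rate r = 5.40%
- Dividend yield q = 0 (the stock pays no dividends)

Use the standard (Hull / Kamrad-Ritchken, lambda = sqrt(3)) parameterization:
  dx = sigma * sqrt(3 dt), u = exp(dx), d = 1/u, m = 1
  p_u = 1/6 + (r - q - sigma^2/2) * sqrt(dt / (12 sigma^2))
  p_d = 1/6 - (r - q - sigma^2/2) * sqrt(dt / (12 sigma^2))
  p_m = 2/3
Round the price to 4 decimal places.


dt = T/N = 0.166667; dx = sigma*sqrt(3*dt) = 0.311127
u = exp(dx) = 1.364963; d = 1/u = 0.732621
p_u = 0.155203, p_m = 0.666667, p_d = 0.178130
Discount per step: exp(-r*dt) = 0.991040
Stock lattice S(k, j) with j the centered position index:
  k=0: S(0,+0) = 23.1300
  k=1: S(1,-1) = 16.9455; S(1,+0) = 23.1300; S(1,+1) = 31.5716
  k=2: S(2,-2) = 12.4146; S(2,-1) = 16.9455; S(2,+0) = 23.1300; S(2,+1) = 31.5716; S(2,+2) = 43.0940
  k=3: S(3,-3) = 9.0952; S(3,-2) = 12.4146; S(3,-1) = 16.9455; S(3,+0) = 23.1300; S(3,+1) = 31.5716; S(3,+2) = 43.0940; S(3,+3) = 58.8217
Terminal payoffs V(N, j) = max(S_T - K, 0):
  V(3,-3) = 0.000000; V(3,-2) = 0.000000; V(3,-1) = 0.000000; V(3,+0) = 0.000000; V(3,+1) = 8.211584; V(3,+2) = 19.734029; V(3,+3) = 35.461735
Backward induction: V(k, j) = exp(-r*dt) * [p_u * V(k+1, j+1) + p_m * V(k+1, j) + p_d * V(k+1, j-1)]
  V(2,-2) = exp(-r*dt) * [p_u*0.000000 + p_m*0.000000 + p_d*0.000000] = 0.000000
  V(2,-1) = exp(-r*dt) * [p_u*0.000000 + p_m*0.000000 + p_d*0.000000] = 0.000000
  V(2,+0) = exp(-r*dt) * [p_u*8.211584 + p_m*0.000000 + p_d*0.000000] = 1.263043
  V(2,+1) = exp(-r*dt) * [p_u*19.734029 + p_m*8.211584 + p_d*0.000000] = 8.460679
  V(2,+2) = exp(-r*dt) * [p_u*35.461735 + p_m*19.734029 + p_d*8.211584] = 19.942228
  V(1,-1) = exp(-r*dt) * [p_u*1.263043 + p_m*0.000000 + p_d*0.000000] = 0.194272
  V(1,+0) = exp(-r*dt) * [p_u*8.460679 + p_m*1.263043 + p_d*0.000000] = 2.135842
  V(1,+1) = exp(-r*dt) * [p_u*19.942228 + p_m*8.460679 + p_d*1.263043] = 8.880249
  V(0,+0) = exp(-r*dt) * [p_u*8.880249 + p_m*2.135842 + p_d*0.194272] = 2.811325

Answer: Price = V(0,0) = 2.8113


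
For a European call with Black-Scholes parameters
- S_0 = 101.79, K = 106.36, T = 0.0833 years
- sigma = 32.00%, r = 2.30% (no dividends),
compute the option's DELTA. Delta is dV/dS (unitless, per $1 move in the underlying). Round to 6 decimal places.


Answer: Delta = 0.341418

Derivation:
d1 = -0.4085949916; d2 = -0.5009525576
phi(d1) = 0.3669926469; exp(-qT) = 1.0000000000; exp(-rT) = 0.9980859342
N(d1) = 0.3414184534
Delta = exp(-qT) * N(d1) = 1.0000000000 * 0.3414184534 = 0.341418


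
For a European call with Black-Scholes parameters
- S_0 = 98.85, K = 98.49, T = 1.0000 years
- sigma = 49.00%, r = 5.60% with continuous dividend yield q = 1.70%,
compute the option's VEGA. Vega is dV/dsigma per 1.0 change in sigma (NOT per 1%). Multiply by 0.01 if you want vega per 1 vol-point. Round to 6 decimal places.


d1 = 0.3320378152; d2 = -0.1579621848
phi(d1) = 0.3775459150; exp(-qT) = 0.9831436846; exp(-rT) = 0.9455391359
Vega = S * exp(-qT) * phi(d1) * sqrt(T) = 98.8500 * 0.9831436846 * 0.3775459150 * 1.0000000000 = 36.691329

Answer: Vega = 36.691329


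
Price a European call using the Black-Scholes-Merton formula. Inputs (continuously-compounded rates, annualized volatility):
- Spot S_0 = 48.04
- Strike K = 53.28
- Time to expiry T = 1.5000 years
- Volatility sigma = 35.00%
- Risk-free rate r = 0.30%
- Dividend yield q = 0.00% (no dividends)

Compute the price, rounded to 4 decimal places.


Answer: Price = 6.3010

Derivation:
d1 = (ln(S/K) + (r - q + 0.5*sigma^2) * T) / (sigma * sqrt(T)) = -0.01668459
d2 = d1 - sigma * sqrt(T) = -0.44534530
exp(-rT) = 0.99551011; exp(-qT) = 1.00000000
C = S_0 * exp(-qT) * N(d1) - K * exp(-rT) * N(d2)
N(d1) = 0.49334412; N(d2) = 0.32803512
C = 48.0400 * 1.00000000 * 0.49334412 - 53.2800 * 0.99551011 * 0.32803512 = 6.3010


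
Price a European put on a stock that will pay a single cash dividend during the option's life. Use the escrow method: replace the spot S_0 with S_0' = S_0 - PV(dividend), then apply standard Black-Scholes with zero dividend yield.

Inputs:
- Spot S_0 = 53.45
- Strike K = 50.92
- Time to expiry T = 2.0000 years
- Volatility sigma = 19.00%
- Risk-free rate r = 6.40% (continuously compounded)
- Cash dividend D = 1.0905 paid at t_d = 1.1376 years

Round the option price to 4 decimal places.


Answer: Price = 2.2380

Derivation:
PV(D) = D * exp(-r * t_d) = 1.0905 * 0.92978082 = 1.01392598
S_0' = S_0 - PV(D) = 53.4500 - 1.01392598 = 52.43607402
d1 = (ln(S_0'/K) + (r + sigma^2/2)*T) / (sigma*sqrt(T)) = 0.71990547
d2 = d1 - sigma*sqrt(T) = 0.45120490
exp(-rT) = 0.87985338
N(-d1) = 0.23579160; N(-d2) = 0.32592094
P = K * exp(-rT) * N(-d2) - S_0' * N(-d1) = 50.9200 * 0.87985338 * 0.32592094 - 52.43607402 * 0.23579160 = 2.2380


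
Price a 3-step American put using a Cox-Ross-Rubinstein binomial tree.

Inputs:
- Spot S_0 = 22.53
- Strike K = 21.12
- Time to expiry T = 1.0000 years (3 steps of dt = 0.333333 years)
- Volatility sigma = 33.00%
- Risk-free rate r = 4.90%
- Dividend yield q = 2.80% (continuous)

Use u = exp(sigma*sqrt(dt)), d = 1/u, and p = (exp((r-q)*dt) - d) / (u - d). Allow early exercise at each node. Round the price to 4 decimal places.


dt = T/N = 0.333333
u = exp(sigma*sqrt(dt)) = 1.209885; d = 1/u = 0.826525
p = (exp((r-q)*dt) - d) / (u - d) = 0.470836
Discount per step: exp(-r*dt) = 0.983799
Stock lattice S(k, i) with i counting down-moves:
  k=0: S(0,0) = 22.5300
  k=1: S(1,0) = 27.2587; S(1,1) = 18.6216
  k=2: S(2,0) = 32.9799; S(2,1) = 22.5300; S(2,2) = 15.3912
  k=3: S(3,0) = 39.9019; S(3,1) = 27.2587; S(3,2) = 18.6216; S(3,3) = 12.7212
Terminal payoffs V(N, i) = max(K - S_T, 0):
  V(3,0) = 0.000000; V(3,1) = 0.000000; V(3,2) = 2.498401; V(3,3) = 8.398786
Backward induction: V(k, i) = exp(-r*dt) * [p * V(k+1, i) + (1-p) * V(k+1, i+1)]; then take max(V_cont, immediate exercise) for American.
  V(2,0) = exp(-r*dt) * [p*0.000000 + (1-p)*0.000000] = 0.000000; exercise = 0.000000; V(2,0) = max -> 0.000000
  V(2,1) = exp(-r*dt) * [p*0.000000 + (1-p)*2.498401] = 1.300646; exercise = 0.000000; V(2,1) = max -> 1.300646
  V(2,2) = exp(-r*dt) * [p*2.498401 + (1-p)*8.398786] = 5.529615; exercise = 5.728790; V(2,2) = max -> 5.728790
  V(1,0) = exp(-r*dt) * [p*0.000000 + (1-p)*1.300646] = 0.677105; exercise = 0.000000; V(1,0) = max -> 0.677105
  V(1,1) = exp(-r*dt) * [p*1.300646 + (1-p)*5.728790] = 3.584828; exercise = 2.498401; V(1,1) = max -> 3.584828
  V(0,0) = exp(-r*dt) * [p*0.677105 + (1-p)*3.584828] = 2.179871; exercise = 0.000000; V(0,0) = max -> 2.179871

Answer: Price = V(0,0) = 2.1799


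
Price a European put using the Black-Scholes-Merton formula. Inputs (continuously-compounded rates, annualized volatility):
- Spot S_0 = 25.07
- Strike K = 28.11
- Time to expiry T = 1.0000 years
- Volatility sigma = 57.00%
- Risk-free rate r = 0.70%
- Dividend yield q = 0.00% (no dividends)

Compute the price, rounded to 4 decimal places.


d1 = (ln(S/K) + (r - q + 0.5*sigma^2) * T) / (sigma * sqrt(T)) = 0.09648514
d2 = d1 - sigma * sqrt(T) = -0.47351486
exp(-rT) = 0.99302444; exp(-qT) = 1.00000000
P = K * exp(-rT) * N(-d2) - S_0 * exp(-qT) * N(-d1)
N(-d1) = 0.46156764; N(-d2) = 0.68207705
P = 28.1100 * 0.99302444 * 0.68207705 - 25.0700 * 1.00000000 * 0.46156764 = 7.4679

Answer: Price = 7.4679


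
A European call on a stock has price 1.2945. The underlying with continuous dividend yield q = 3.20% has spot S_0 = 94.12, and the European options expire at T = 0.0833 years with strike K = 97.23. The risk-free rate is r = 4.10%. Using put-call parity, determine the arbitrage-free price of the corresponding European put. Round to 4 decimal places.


Answer: Put price = 4.3235

Derivation:
Put-call parity: C - P = S_0 * exp(-qT) - K * exp(-rT).
S_0 * exp(-qT) = 94.1200 * 0.99733795 = 93.86944781
K * exp(-rT) = 97.2300 * 0.99659053 = 96.89849679
P = C - S*exp(-qT) + K*exp(-rT)
P = 1.2945 - 93.86944781 + 96.89849679 = 4.3235


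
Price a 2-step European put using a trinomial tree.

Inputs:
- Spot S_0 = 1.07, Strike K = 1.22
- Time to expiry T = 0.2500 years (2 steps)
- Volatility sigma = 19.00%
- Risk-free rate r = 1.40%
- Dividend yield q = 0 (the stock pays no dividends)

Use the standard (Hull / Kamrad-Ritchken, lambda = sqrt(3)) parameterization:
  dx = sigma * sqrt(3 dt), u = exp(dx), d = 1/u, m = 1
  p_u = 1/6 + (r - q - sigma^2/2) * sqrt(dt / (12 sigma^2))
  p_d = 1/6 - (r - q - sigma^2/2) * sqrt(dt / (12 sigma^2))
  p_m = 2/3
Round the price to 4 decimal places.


Answer: Price = V(0,0) = 0.1493

Derivation:
dt = T/N = 0.125000; dx = sigma*sqrt(3*dt) = 0.116351
u = exp(dx) = 1.123390; d = 1/u = 0.890163
p_u = 0.164491, p_m = 0.666667, p_d = 0.168842
Discount per step: exp(-r*dt) = 0.998252
Stock lattice S(k, j) with j the centered position index:
  k=0: S(0,+0) = 1.0700
  k=1: S(1,-1) = 0.9525; S(1,+0) = 1.0700; S(1,+1) = 1.2020
  k=2: S(2,-2) = 0.8479; S(2,-1) = 0.9525; S(2,+0) = 1.0700; S(2,+1) = 1.2020; S(2,+2) = 1.3503
Terminal payoffs V(N, j) = max(K - S_T, 0):
  V(2,-2) = 0.372143; V(2,-1) = 0.267526; V(2,+0) = 0.150000; V(2,+1) = 0.017973; V(2,+2) = 0.000000
Backward induction: V(k, j) = exp(-r*dt) * [p_u * V(k+1, j+1) + p_m * V(k+1, j) + p_d * V(k+1, j-1)]
  V(1,-1) = exp(-r*dt) * [p_u*0.150000 + p_m*0.267526 + p_d*0.372143] = 0.265393
  V(1,+0) = exp(-r*dt) * [p_u*0.017973 + p_m*0.150000 + p_d*0.267526] = 0.147867
  V(1,+1) = exp(-r*dt) * [p_u*0.000000 + p_m*0.017973 + p_d*0.150000] = 0.037243
  V(0,+0) = exp(-r*dt) * [p_u*0.037243 + p_m*0.147867 + p_d*0.265393] = 0.149252


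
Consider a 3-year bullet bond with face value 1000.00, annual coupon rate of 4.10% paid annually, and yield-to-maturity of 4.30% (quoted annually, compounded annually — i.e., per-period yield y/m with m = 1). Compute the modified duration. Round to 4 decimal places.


Answer: Modified duration = 2.7642

Derivation:
Coupon per period c = face * coupon_rate / m = 41.000000
Periods per year m = 1; per-period yield y/m = 0.043000
Number of cashflows N = 3
Cashflows (t years, CF_t, discount factor 1/(1+y/m)^(m*t), PV):
  t = 1.0000: CF_t = 41.000000, DF = 0.958773, PV = 39.309684
  t = 2.0000: CF_t = 41.000000, DF = 0.919245, PV = 37.689054
  t = 3.0000: CF_t = 1041.000000, DF = 0.881347, PV = 917.482532
Price P = sum_t PV_t = 994.481269
First compute Macaulay numerator sum_t t * PV_t:
  t * PV_t at t = 1.0000: 39.309684
  t * PV_t at t = 2.0000: 75.378109
  t * PV_t at t = 3.0000: 2752.447595
Macaulay duration D = 2867.135387 / 994.481269 = 2.883046
Modified duration = D / (1 + y/m) = 2.883046 / (1 + 0.043000) = 2.764186


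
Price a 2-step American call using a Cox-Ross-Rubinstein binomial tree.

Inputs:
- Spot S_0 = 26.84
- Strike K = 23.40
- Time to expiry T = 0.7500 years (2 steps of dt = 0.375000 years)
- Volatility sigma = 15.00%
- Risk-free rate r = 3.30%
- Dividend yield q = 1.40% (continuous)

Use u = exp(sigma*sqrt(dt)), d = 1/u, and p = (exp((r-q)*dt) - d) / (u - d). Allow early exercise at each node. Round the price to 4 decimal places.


Answer: Price = V(0,0) = 3.9750

Derivation:
dt = T/N = 0.375000
u = exp(sigma*sqrt(dt)) = 1.096207; d = 1/u = 0.912237
p = (exp((r-q)*dt) - d) / (u - d) = 0.515920
Discount per step: exp(-r*dt) = 0.987701
Stock lattice S(k, i) with i counting down-moves:
  k=0: S(0,0) = 26.8400
  k=1: S(1,0) = 29.4222; S(1,1) = 24.4844
  k=2: S(2,0) = 32.2528; S(2,1) = 26.8400; S(2,2) = 22.3356
Terminal payoffs V(N, i) = max(S_T - K, 0):
  V(2,0) = 8.852806; V(2,1) = 3.440000; V(2,2) = 0.000000
Backward induction: V(k, i) = exp(-r*dt) * [p * V(k+1, i) + (1-p) * V(k+1, i+1)]; then take max(V_cont, immediate exercise) for American.
  V(1,0) = exp(-r*dt) * [p*8.852806 + (1-p)*3.440000] = 6.155920; exercise = 6.022191; V(1,0) = max -> 6.155920
  V(1,1) = exp(-r*dt) * [p*3.440000 + (1-p)*0.000000] = 1.752936; exercise = 1.084431; V(1,1) = max -> 1.752936
  V(0,0) = exp(-r*dt) * [p*6.155920 + (1-p)*1.752936] = 3.975025; exercise = 3.440000; V(0,0) = max -> 3.975025


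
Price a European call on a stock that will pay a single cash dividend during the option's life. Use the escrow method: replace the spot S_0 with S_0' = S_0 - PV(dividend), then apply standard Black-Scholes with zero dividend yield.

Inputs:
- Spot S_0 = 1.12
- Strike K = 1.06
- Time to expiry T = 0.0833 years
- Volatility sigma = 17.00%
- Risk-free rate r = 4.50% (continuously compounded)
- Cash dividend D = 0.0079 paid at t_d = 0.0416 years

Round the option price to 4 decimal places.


PV(D) = D * exp(-r * t_d) = 0.0079 * 0.99812975 = 0.00788523
S_0' = S_0 - PV(D) = 1.1200 - 0.00788523 = 1.11211477
d1 = (ln(S_0'/K) + (r + sigma^2/2)*T) / (sigma*sqrt(T)) = 1.07911401
d2 = d1 - sigma*sqrt(T) = 1.03004905
exp(-rT) = 0.99625852
N(d1) = 0.85973155; N(d2) = 0.84850651
C = S_0' * N(d1) - K * exp(-rT) * N(d2) = 1.11211477 * 0.85973155 - 1.0600 * 0.99625852 * 0.84850651 = 0.0601

Answer: Price = 0.0601


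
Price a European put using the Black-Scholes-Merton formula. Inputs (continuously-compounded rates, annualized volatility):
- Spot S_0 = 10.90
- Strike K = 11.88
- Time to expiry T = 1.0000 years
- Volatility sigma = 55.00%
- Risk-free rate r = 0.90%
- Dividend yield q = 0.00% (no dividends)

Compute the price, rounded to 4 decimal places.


d1 = (ln(S/K) + (r - q + 0.5*sigma^2) * T) / (sigma * sqrt(T)) = 0.13482996
d2 = d1 - sigma * sqrt(T) = -0.41517004
exp(-rT) = 0.99104038; exp(-qT) = 1.00000000
P = K * exp(-rT) * N(-d2) - S_0 * exp(-qT) * N(-d1)
N(-d1) = 0.44637316; N(-d2) = 0.66099129
P = 11.8800 * 0.99104038 * 0.66099129 - 10.9000 * 1.00000000 * 0.44637316 = 2.9168

Answer: Price = 2.9168


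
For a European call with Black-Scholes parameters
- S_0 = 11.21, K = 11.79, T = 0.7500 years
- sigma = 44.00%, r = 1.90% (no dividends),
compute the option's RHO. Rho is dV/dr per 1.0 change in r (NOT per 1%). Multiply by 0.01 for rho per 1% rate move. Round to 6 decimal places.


Answer: Rho = 3.379079

Derivation:
d1 = 0.0955370949; d2 = -0.2855140827
phi(d1) = 0.3971257883; exp(-qT) = 1.0000000000; exp(-rT) = 0.9858510507
N(d2) = 0.3876251584
Rho = K*T*exp(-rT)*N(d2) = 11.7900 * 0.7500 * 0.9858510507 * 0.3876251584 = 3.379079


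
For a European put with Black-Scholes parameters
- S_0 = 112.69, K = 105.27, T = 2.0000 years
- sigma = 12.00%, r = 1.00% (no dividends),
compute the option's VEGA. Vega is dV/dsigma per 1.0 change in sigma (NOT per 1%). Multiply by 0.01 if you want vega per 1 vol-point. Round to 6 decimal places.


d1 = 0.6040589768; d2 = 0.4343533493
phi(d1) = 0.3324113214; exp(-qT) = 1.0000000000; exp(-rT) = 0.9801986733
Vega = S * exp(-qT) * phi(d1) * sqrt(T) = 112.6900 * 1.0000000000 * 0.3324113214 * 1.4142135624 = 52.975637

Answer: Vega = 52.975637


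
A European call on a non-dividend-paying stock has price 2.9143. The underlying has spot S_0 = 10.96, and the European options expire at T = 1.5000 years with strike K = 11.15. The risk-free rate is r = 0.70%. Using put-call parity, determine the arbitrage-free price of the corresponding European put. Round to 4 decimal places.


Put-call parity: C - P = S_0 * exp(-qT) - K * exp(-rT).
S_0 * exp(-qT) = 10.9600 * 1.00000000 = 10.96000000
K * exp(-rT) = 11.1500 * 0.98955493 = 11.03353750
P = C - S*exp(-qT) + K*exp(-rT)
P = 2.9143 - 10.96000000 + 11.03353750 = 2.9878

Answer: Put price = 2.9878


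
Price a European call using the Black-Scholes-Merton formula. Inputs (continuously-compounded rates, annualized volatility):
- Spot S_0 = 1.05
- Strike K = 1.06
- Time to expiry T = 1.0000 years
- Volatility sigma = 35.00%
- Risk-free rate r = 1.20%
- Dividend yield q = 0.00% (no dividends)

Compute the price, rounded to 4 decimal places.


d1 = (ln(S/K) + (r - q + 0.5*sigma^2) * T) / (sigma * sqrt(T)) = 0.18220359
d2 = d1 - sigma * sqrt(T) = -0.16779641
exp(-rT) = 0.98807171; exp(-qT) = 1.00000000
C = S_0 * exp(-qT) * N(d1) - K * exp(-rT) * N(d2)
N(d1) = 0.57228852; N(d2) = 0.43337172
C = 1.0500 * 1.00000000 * 0.57228852 - 1.0600 * 0.98807171 * 0.43337172 = 0.1470

Answer: Price = 0.1470


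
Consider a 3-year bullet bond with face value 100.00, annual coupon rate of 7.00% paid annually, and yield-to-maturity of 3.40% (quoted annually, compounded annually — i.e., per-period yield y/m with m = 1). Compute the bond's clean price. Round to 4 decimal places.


Answer: Price = 110.1052

Derivation:
Coupon per period c = face * coupon_rate / m = 7.000000
Periods per year m = 1; per-period yield y/m = 0.034000
Number of cashflows N = 3
Cashflows (t years, CF_t, discount factor 1/(1+y/m)^(m*t), PV):
  t = 1.0000: CF_t = 7.000000, DF = 0.967118, PV = 6.769826
  t = 2.0000: CF_t = 7.000000, DF = 0.935317, PV = 6.547220
  t = 3.0000: CF_t = 107.000000, DF = 0.904562, PV = 96.788144
Price P = sum_t PV_t = 110.105190


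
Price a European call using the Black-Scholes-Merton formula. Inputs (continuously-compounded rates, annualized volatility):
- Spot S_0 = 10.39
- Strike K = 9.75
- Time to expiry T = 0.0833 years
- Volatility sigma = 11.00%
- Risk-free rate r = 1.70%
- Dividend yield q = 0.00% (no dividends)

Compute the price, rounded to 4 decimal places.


Answer: Price = 0.6562

Derivation:
d1 = (ln(S/K) + (r - q + 0.5*sigma^2) * T) / (sigma * sqrt(T)) = 2.06302016
d2 = d1 - sigma * sqrt(T) = 2.03127224
exp(-rT) = 0.99858490; exp(-qT) = 1.00000000
C = S_0 * exp(-qT) * N(d1) - K * exp(-rT) * N(d2)
N(d1) = 0.98044464; N(d2) = 0.97888631
C = 10.3900 * 1.00000000 * 0.98044464 - 9.7500 * 0.99858490 * 0.97888631 = 0.6562


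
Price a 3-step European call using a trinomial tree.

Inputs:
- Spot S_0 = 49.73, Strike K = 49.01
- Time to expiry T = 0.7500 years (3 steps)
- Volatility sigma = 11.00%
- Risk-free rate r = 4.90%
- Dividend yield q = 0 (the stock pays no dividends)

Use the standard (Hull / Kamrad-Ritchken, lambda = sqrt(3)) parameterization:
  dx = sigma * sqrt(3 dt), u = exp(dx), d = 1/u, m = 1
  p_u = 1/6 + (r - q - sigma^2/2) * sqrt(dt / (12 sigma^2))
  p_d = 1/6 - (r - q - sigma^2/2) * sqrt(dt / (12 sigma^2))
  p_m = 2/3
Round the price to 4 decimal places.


Answer: Price = V(0,0) = 3.2488

Derivation:
dt = T/N = 0.250000; dx = sigma*sqrt(3*dt) = 0.095263
u = exp(dx) = 1.099948; d = 1/u = 0.909134
p_u = 0.223024, p_m = 0.666667, p_d = 0.110309
Discount per step: exp(-r*dt) = 0.987825
Stock lattice S(k, j) with j the centered position index:
  k=0: S(0,+0) = 49.7300
  k=1: S(1,-1) = 45.2112; S(1,+0) = 49.7300; S(1,+1) = 54.7004
  k=2: S(2,-2) = 41.1031; S(2,-1) = 45.2112; S(2,+0) = 49.7300; S(2,+1) = 54.7004; S(2,+2) = 60.1676
  k=3: S(3,-3) = 37.3682; S(3,-2) = 41.1031; S(3,-1) = 45.2112; S(3,+0) = 49.7300; S(3,+1) = 54.7004; S(3,+2) = 60.1676; S(3,+3) = 66.1812
Terminal payoffs V(N, j) = max(S_T - K, 0):
  V(3,-3) = 0.000000; V(3,-2) = 0.000000; V(3,-1) = 0.000000; V(3,+0) = 0.720000; V(3,+1) = 5.690408; V(3,+2) = 11.157598; V(3,+3) = 17.171221
Backward induction: V(k, j) = exp(-r*dt) * [p_u * V(k+1, j+1) + p_m * V(k+1, j) + p_d * V(k+1, j-1)]
  V(2,-2) = exp(-r*dt) * [p_u*0.000000 + p_m*0.000000 + p_d*0.000000] = 0.000000
  V(2,-1) = exp(-r*dt) * [p_u*0.720000 + p_m*0.000000 + p_d*0.000000] = 0.158622
  V(2,+0) = exp(-r*dt) * [p_u*5.690408 + p_m*0.720000 + p_d*0.000000] = 1.727801
  V(2,+1) = exp(-r*dt) * [p_u*11.157598 + p_m*5.690408 + p_d*0.720000] = 6.283987
  V(2,+2) = exp(-r*dt) * [p_u*17.171221 + p_m*11.157598 + p_d*5.690408] = 11.750864
  V(1,-1) = exp(-r*dt) * [p_u*1.727801 + p_m*0.158622 + p_d*0.000000] = 0.485110
  V(1,+0) = exp(-r*dt) * [p_u*6.283987 + p_m*1.727801 + p_d*0.158622] = 2.539544
  V(1,+1) = exp(-r*dt) * [p_u*11.750864 + p_m*6.283987 + p_d*1.727801] = 6.915406
  V(0,+0) = exp(-r*dt) * [p_u*6.915406 + p_m*2.539544 + p_d*0.485110] = 3.248800


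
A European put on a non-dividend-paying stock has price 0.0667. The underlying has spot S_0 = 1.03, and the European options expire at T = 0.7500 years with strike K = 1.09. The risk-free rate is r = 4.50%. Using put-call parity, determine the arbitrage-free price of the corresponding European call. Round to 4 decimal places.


Answer: Call price = 0.0429

Derivation:
Put-call parity: C - P = S_0 * exp(-qT) - K * exp(-rT).
S_0 * exp(-qT) = 1.0300 * 1.00000000 = 1.03000000
K * exp(-rT) = 1.0900 * 0.96681318 = 1.05382636
C = P + S*exp(-qT) - K*exp(-rT)
C = 0.0667 + 1.03000000 - 1.05382636 = 0.0429


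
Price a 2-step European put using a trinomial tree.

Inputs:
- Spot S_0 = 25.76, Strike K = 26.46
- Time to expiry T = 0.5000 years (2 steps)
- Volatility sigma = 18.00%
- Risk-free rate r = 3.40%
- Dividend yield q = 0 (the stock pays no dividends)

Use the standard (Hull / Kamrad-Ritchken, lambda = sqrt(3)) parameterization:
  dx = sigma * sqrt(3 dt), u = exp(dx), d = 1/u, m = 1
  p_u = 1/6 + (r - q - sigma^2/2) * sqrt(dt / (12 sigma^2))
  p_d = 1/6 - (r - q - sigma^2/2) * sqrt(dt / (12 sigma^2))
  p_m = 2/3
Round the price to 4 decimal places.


Answer: Price = V(0,0) = 1.4000

Derivation:
dt = T/N = 0.250000; dx = sigma*sqrt(3*dt) = 0.155885
u = exp(dx) = 1.168691; d = 1/u = 0.855658
p_u = 0.180940, p_m = 0.666667, p_d = 0.152393
Discount per step: exp(-r*dt) = 0.991536
Stock lattice S(k, j) with j the centered position index:
  k=0: S(0,+0) = 25.7600
  k=1: S(1,-1) = 22.0417; S(1,+0) = 25.7600; S(1,+1) = 30.1055
  k=2: S(2,-2) = 18.8602; S(2,-1) = 22.0417; S(2,+0) = 25.7600; S(2,+1) = 30.1055; S(2,+2) = 35.1840
Terminal payoffs V(N, j) = max(K - S_T, 0):
  V(2,-2) = 7.599802; V(2,-1) = 4.418251; V(2,+0) = 0.700000; V(2,+1) = 0.000000; V(2,+2) = 0.000000
Backward induction: V(k, j) = exp(-r*dt) * [p_u * V(k+1, j+1) + p_m * V(k+1, j) + p_d * V(k+1, j-1)]
  V(1,-1) = exp(-r*dt) * [p_u*0.700000 + p_m*4.418251 + p_d*7.599802] = 4.194512
  V(1,+0) = exp(-r*dt) * [p_u*0.000000 + p_m*0.700000 + p_d*4.418251] = 1.130330
  V(1,+1) = exp(-r*dt) * [p_u*0.000000 + p_m*0.000000 + p_d*0.700000] = 0.105772
  V(0,+0) = exp(-r*dt) * [p_u*0.105772 + p_m*1.130330 + p_d*4.194512] = 1.399957


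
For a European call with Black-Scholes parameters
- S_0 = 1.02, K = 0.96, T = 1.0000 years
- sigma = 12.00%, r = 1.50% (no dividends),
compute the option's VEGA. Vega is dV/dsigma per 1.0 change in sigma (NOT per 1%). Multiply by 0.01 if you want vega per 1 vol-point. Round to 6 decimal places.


Answer: Vega = 0.320675

Derivation:
d1 = 0.6902051818; d2 = 0.5702051818
phi(d1) = 0.3143871378; exp(-qT) = 1.0000000000; exp(-rT) = 0.9851119396
Vega = S * exp(-qT) * phi(d1) * sqrt(T) = 1.0200 * 1.0000000000 * 0.3143871378 * 1.0000000000 = 0.320675


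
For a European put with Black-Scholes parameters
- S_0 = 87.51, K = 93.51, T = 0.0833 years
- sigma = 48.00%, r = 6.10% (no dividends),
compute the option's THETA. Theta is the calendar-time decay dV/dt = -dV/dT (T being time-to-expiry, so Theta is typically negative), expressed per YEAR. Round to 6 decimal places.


d1 = -0.3727386369; d2 = -0.5112749860
phi(d1) = 0.3721696133; exp(-qT) = 1.0000000000; exp(-rT) = 0.9949315880
Theta = -S*exp(-qT)*phi(d1)*sigma/(2*sqrt(T)) + r*K*exp(-rT)*N(-d2) - q*S*exp(-qT)*N(-d1)
N(-d1) = 0.6453285114; N(-d2) = 0.6954207410; sqrt(T) = 0.2886173938
Term 1 = -87.5100 * 1.0000000000 * 0.3721696133 * 0.4800 / (2 * 0.2886173938) = -27.0824117128
Term 2 = 0.0610 * 93.5100 * 0.9949315880 * 0.6954207410 = 3.9466512472
Term 3 = 0 (no dividend yield, q = 0)
Theta = -27.0824117128 + (3.9466512472) + (0.0000000000) = -23.135760

Answer: Theta = -23.135760


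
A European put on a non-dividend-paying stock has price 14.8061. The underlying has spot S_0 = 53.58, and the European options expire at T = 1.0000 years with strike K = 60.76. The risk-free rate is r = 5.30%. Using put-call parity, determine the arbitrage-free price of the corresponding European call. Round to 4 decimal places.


Put-call parity: C - P = S_0 * exp(-qT) - K * exp(-rT).
S_0 * exp(-qT) = 53.5800 * 1.00000000 = 53.58000000
K * exp(-rT) = 60.7600 * 0.94838001 = 57.62356956
C = P + S*exp(-qT) - K*exp(-rT)
C = 14.8061 + 53.58000000 - 57.62356956 = 10.7625

Answer: Call price = 10.7625


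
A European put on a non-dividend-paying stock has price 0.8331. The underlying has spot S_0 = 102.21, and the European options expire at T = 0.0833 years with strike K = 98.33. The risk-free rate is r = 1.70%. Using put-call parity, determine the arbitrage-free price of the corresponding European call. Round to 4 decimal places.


Answer: Call price = 4.8522

Derivation:
Put-call parity: C - P = S_0 * exp(-qT) - K * exp(-rT).
S_0 * exp(-qT) = 102.2100 * 1.00000000 = 102.21000000
K * exp(-rT) = 98.3300 * 0.99858490 = 98.19085343
C = P + S*exp(-qT) - K*exp(-rT)
C = 0.8331 + 102.21000000 - 98.19085343 = 4.8522


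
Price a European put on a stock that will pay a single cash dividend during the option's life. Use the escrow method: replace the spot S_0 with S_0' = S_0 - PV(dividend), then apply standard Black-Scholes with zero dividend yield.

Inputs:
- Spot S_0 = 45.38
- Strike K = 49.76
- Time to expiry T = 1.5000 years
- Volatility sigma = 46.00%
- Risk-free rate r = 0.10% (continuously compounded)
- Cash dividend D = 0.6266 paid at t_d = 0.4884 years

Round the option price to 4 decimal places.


Answer: Price = 13.1150

Derivation:
PV(D) = D * exp(-r * t_d) = 0.6266 * 0.99951172 = 0.62629404
S_0' = S_0 - PV(D) = 45.3800 - 0.62629404 = 44.75370596
d1 = (ln(S_0'/K) + (r + sigma^2/2)*T) / (sigma*sqrt(T)) = 0.09613858
d2 = d1 - sigma*sqrt(T) = -0.46724406
exp(-rT) = 0.99850112
N(-d1) = 0.46170526; N(-d2) = 0.67983736
P = K * exp(-rT) * N(-d2) - S_0' * N(-d1) = 49.7600 * 0.99850112 * 0.67983736 - 44.75370596 * 0.46170526 = 13.1150


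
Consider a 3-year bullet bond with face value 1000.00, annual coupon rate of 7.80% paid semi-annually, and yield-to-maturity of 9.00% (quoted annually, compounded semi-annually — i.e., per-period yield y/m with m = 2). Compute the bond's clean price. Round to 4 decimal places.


Coupon per period c = face * coupon_rate / m = 39.000000
Periods per year m = 2; per-period yield y/m = 0.045000
Number of cashflows N = 6
Cashflows (t years, CF_t, discount factor 1/(1+y/m)^(m*t), PV):
  t = 0.5000: CF_t = 39.000000, DF = 0.956938, PV = 37.320574
  t = 1.0000: CF_t = 39.000000, DF = 0.915730, PV = 35.713468
  t = 1.5000: CF_t = 39.000000, DF = 0.876297, PV = 34.175568
  t = 2.0000: CF_t = 39.000000, DF = 0.838561, PV = 32.703892
  t = 2.5000: CF_t = 39.000000, DF = 0.802451, PV = 31.295591
  t = 3.0000: CF_t = 1039.000000, DF = 0.767896, PV = 797.843672
Price P = sum_t PV_t = 969.052765

Answer: Price = 969.0528


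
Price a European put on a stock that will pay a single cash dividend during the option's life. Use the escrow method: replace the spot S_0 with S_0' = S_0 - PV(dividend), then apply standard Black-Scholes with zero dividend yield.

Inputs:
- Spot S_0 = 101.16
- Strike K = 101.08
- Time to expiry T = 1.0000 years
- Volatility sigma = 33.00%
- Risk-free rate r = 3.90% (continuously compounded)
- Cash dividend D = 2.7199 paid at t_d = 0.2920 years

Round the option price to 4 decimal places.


PV(D) = D * exp(-r * t_d) = 2.7199 * 0.98867660 = 2.68910148
S_0' = S_0 - PV(D) = 101.1600 - 2.68910148 = 98.47089852
d1 = (ln(S_0'/K) + (r + sigma^2/2)*T) / (sigma*sqrt(T)) = 0.20393568
d2 = d1 - sigma*sqrt(T) = -0.12606432
exp(-rT) = 0.96175071
N(-d1) = 0.41920188; N(-d2) = 0.55015949
P = K * exp(-rT) * N(-d2) - S_0' * N(-d1) = 101.0800 * 0.96175071 * 0.55015949 - 98.47089852 * 0.41920188 = 12.2039

Answer: Price = 12.2039


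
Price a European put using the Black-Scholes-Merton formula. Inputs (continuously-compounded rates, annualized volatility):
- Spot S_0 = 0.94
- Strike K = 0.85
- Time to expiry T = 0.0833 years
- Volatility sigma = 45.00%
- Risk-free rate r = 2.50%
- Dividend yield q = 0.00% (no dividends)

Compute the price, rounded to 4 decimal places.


Answer: Price = 0.0141

Derivation:
d1 = (ln(S/K) + (r - q + 0.5*sigma^2) * T) / (sigma * sqrt(T)) = 0.85588243
d2 = d1 - sigma * sqrt(T) = 0.72600461
exp(-rT) = 0.99791967; exp(-qT) = 1.00000000
P = K * exp(-rT) * N(-d2) - S_0 * exp(-qT) * N(-d1)
N(-d1) = 0.19603141; N(-d2) = 0.23391797
P = 0.8500 * 0.99791967 * 0.23391797 - 0.9400 * 1.00000000 * 0.19603141 = 0.0141


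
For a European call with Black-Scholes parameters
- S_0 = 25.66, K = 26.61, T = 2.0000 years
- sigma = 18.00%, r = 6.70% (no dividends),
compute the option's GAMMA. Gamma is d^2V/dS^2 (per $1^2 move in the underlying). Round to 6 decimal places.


d1 = 0.5108700131; d2 = 0.2563115718
phi(d1) = 0.3501363537; exp(-qT) = 1.0000000000; exp(-rT) = 0.8745900646
Gamma = exp(-qT) * phi(d1) / (S * sigma * sqrt(T)) = 1.0000000000 * 0.3501363537 / (25.6600 * 0.1800 * 1.4142135624) = 0.053603

Answer: Gamma = 0.053603


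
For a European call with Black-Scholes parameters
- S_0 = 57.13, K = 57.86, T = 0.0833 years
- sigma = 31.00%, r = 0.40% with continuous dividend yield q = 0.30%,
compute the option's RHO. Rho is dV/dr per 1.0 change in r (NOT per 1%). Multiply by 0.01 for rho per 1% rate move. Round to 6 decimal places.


Answer: Rho = 2.054134

Derivation:
d1 = -0.0962437446; d2 = -0.1857151367
phi(d1) = 0.3970988796; exp(-qT) = 0.9997501312; exp(-rT) = 0.9996668555
N(d2) = 0.4263340787
Rho = K*T*exp(-rT)*N(d2) = 57.8600 * 0.0833 * 0.9996668555 * 0.4263340787 = 2.054134


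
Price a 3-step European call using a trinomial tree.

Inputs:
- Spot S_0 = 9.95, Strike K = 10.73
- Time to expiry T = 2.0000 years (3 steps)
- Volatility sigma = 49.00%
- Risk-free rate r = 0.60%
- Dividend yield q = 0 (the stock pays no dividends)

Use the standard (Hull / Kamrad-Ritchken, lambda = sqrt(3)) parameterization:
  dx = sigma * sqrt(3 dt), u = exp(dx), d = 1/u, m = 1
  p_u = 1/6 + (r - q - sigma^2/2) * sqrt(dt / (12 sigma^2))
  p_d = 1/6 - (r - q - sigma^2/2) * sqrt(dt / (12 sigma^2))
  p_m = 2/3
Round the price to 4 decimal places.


Answer: Price = V(0,0) = 2.2382

Derivation:
dt = T/N = 0.666667; dx = sigma*sqrt(3*dt) = 0.692965
u = exp(dx) = 1.999635; d = 1/u = 0.500091
p_u = 0.111806, p_m = 0.666667, p_d = 0.221528
Discount per step: exp(-r*dt) = 0.996008
Stock lattice S(k, j) with j the centered position index:
  k=0: S(0,+0) = 9.9500
  k=1: S(1,-1) = 4.9759; S(1,+0) = 9.9500; S(1,+1) = 19.8964
  k=2: S(2,-2) = 2.4884; S(2,-1) = 4.9759; S(2,+0) = 9.9500; S(2,+1) = 19.8964; S(2,+2) = 39.7855
  k=3: S(3,-3) = 1.2444; S(3,-2) = 2.4884; S(3,-1) = 4.9759; S(3,+0) = 9.9500; S(3,+1) = 19.8964; S(3,+2) = 39.7855; S(3,+3) = 79.5564
Terminal payoffs V(N, j) = max(S_T - K, 0):
  V(3,-3) = 0.000000; V(3,-2) = 0.000000; V(3,-1) = 0.000000; V(3,+0) = 0.000000; V(3,+1) = 9.166368; V(3,+2) = 29.055473; V(3,+3) = 68.826423
Backward induction: V(k, j) = exp(-r*dt) * [p_u * V(k+1, j+1) + p_m * V(k+1, j) + p_d * V(k+1, j-1)]
  V(2,-2) = exp(-r*dt) * [p_u*0.000000 + p_m*0.000000 + p_d*0.000000] = 0.000000
  V(2,-1) = exp(-r*dt) * [p_u*0.000000 + p_m*0.000000 + p_d*0.000000] = 0.000000
  V(2,+0) = exp(-r*dt) * [p_u*9.166368 + p_m*0.000000 + p_d*0.000000] = 1.020762
  V(2,+1) = exp(-r*dt) * [p_u*29.055473 + p_m*9.166368 + p_d*0.000000] = 9.322118
  V(2,+2) = exp(-r*dt) * [p_u*68.826423 + p_m*29.055473 + p_d*9.166368] = 28.979957
  V(1,-1) = exp(-r*dt) * [p_u*1.020762 + p_m*0.000000 + p_d*0.000000] = 0.113671
  V(1,+0) = exp(-r*dt) * [p_u*9.322118 + p_m*1.020762 + p_d*0.000000] = 1.715897
  V(1,+1) = exp(-r*dt) * [p_u*28.979957 + p_m*9.322118 + p_d*1.020762] = 9.642352
  V(0,+0) = exp(-r*dt) * [p_u*9.642352 + p_m*1.715897 + p_d*0.113671] = 2.238212


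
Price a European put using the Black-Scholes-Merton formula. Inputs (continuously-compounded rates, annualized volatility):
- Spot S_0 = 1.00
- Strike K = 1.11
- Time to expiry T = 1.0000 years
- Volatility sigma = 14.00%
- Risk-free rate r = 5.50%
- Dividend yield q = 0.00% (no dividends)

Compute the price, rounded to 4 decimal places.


d1 = (ln(S/K) + (r - q + 0.5*sigma^2) * T) / (sigma * sqrt(T)) = -0.28257154
d2 = d1 - sigma * sqrt(T) = -0.42257154
exp(-rT) = 0.94648515; exp(-qT) = 1.00000000
P = K * exp(-rT) * N(-d2) - S_0 * exp(-qT) * N(-d1)
N(-d1) = 0.61124735; N(-d2) = 0.66369605
P = 1.1100 * 0.94648515 * 0.66369605 - 1.0000 * 1.00000000 * 0.61124735 = 0.0860

Answer: Price = 0.0860


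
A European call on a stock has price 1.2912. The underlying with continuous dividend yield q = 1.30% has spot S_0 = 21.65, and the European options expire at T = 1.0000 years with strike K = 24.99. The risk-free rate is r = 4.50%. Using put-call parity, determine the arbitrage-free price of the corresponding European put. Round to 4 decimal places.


Put-call parity: C - P = S_0 * exp(-qT) - K * exp(-rT).
S_0 * exp(-qT) = 21.6500 * 0.98708414 = 21.37037152
K * exp(-rT) = 24.9900 * 0.95599748 = 23.89037707
P = C - S*exp(-qT) + K*exp(-rT)
P = 1.2912 - 21.37037152 + 23.89037707 = 3.8112

Answer: Put price = 3.8112


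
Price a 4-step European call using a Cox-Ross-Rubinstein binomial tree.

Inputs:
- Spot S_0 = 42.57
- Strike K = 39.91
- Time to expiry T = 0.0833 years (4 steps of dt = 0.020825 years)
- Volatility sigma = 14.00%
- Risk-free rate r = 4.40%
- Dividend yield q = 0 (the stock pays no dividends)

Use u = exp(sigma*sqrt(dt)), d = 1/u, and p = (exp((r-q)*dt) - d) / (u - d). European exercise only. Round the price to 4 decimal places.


dt = T/N = 0.020825
u = exp(sigma*sqrt(dt)) = 1.020409; d = 1/u = 0.979999
p = (exp((r-q)*dt) - d) / (u - d) = 0.517635
Discount per step: exp(-r*dt) = 0.999084
Stock lattice S(k, i) with i counting down-moves:
  k=0: S(0,0) = 42.5700
  k=1: S(1,0) = 43.4388; S(1,1) = 41.7186
  k=2: S(2,0) = 44.3253; S(2,1) = 42.5700; S(2,2) = 40.8842
  k=3: S(3,0) = 45.2299; S(3,1) = 43.4388; S(3,2) = 41.7186; S(3,3) = 40.0665
  k=4: S(4,0) = 46.1530; S(4,1) = 44.3253; S(4,2) = 42.5700; S(4,3) = 40.8842; S(4,4) = 39.2651
Terminal payoffs V(N, i) = max(S_T - K, 0):
  V(4,0) = 6.243032; V(4,1) = 4.415326; V(4,2) = 2.660000; V(4,3) = 0.974186; V(4,4) = 0.000000
Backward induction: V(k, i) = exp(-r*dt) * [p * V(k+1, i) + (1-p) * V(k+1, i+1)].
  V(3,0) = exp(-r*dt) * [p*6.243032 + (1-p)*4.415326] = 5.356501
  V(3,1) = exp(-r*dt) * [p*4.415326 + (1-p)*2.660000] = 3.565350
  V(3,2) = exp(-r*dt) * [p*2.660000 + (1-p)*0.974186] = 1.845131
  V(3,3) = exp(-r*dt) * [p*0.974186 + (1-p)*0.000000] = 0.503811
  V(2,0) = exp(-r*dt) * [p*5.356501 + (1-p)*3.565350] = 4.488398
  V(2,1) = exp(-r*dt) * [p*3.565350 + (1-p)*1.845131] = 2.733072
  V(2,2) = exp(-r*dt) * [p*1.845131 + (1-p)*0.503811] = 1.197029
  V(1,0) = exp(-r*dt) * [p*4.488398 + (1-p)*2.733072] = 3.638356
  V(1,1) = exp(-r*dt) * [p*2.733072 + (1-p)*1.197029] = 1.990314
  V(0,0) = exp(-r*dt) * [p*3.638356 + (1-p)*1.990314] = 2.840794

Answer: Price = V(0,0) = 2.8408


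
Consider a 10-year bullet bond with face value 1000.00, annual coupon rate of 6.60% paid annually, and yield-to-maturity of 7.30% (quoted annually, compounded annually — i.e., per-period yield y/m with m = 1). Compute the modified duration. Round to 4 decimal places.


Answer: Modified duration = 7.0464

Derivation:
Coupon per period c = face * coupon_rate / m = 66.000000
Periods per year m = 1; per-period yield y/m = 0.073000
Number of cashflows N = 10
Cashflows (t years, CF_t, discount factor 1/(1+y/m)^(m*t), PV):
  t = 1.0000: CF_t = 66.000000, DF = 0.931966, PV = 61.509786
  t = 2.0000: CF_t = 66.000000, DF = 0.868561, PV = 57.325057
  t = 3.0000: CF_t = 66.000000, DF = 0.809470, PV = 53.425029
  t = 4.0000: CF_t = 66.000000, DF = 0.754399, PV = 49.790335
  t = 5.0000: CF_t = 66.000000, DF = 0.703075, PV = 46.402922
  t = 6.0000: CF_t = 66.000000, DF = 0.655242, PV = 43.245966
  t = 7.0000: CF_t = 66.000000, DF = 0.610663, PV = 40.303789
  t = 8.0000: CF_t = 66.000000, DF = 0.569118, PV = 37.561780
  t = 9.0000: CF_t = 66.000000, DF = 0.530399, PV = 35.006318
  t = 10.0000: CF_t = 1066.000000, DF = 0.494314, PV = 526.938566
Price P = sum_t PV_t = 951.509547
First compute Macaulay numerator sum_t t * PV_t:
  t * PV_t at t = 1.0000: 61.509786
  t * PV_t at t = 2.0000: 114.650113
  t * PV_t at t = 3.0000: 160.275088
  t * PV_t at t = 4.0000: 199.161340
  t * PV_t at t = 5.0000: 232.014608
  t * PV_t at t = 6.0000: 259.475797
  t * PV_t at t = 7.0000: 282.126526
  t * PV_t at t = 8.0000: 300.494237
  t * PV_t at t = 9.0000: 315.056865
  t * PV_t at t = 10.0000: 5269.385658
Macaulay duration D = 7194.150017 / 951.509547 = 7.560775
Modified duration = D / (1 + y/m) = 7.560775 / (1 + 0.073000) = 7.046389
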